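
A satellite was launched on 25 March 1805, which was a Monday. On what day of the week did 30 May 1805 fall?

March 1805: 31 − 25 = 6 days remain.
Then April (30): 30 days.
May 1–30, 1805: 30 days.
Total: 6 + 30 + 30 = 66 days.
66 mod 7 = 3, so 3 days after Monday is Thursday.

Thursday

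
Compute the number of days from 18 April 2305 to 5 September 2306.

505

Day-of-year of April 18, 2305: 108.
Day-of-year of September 5, 2306: 248.
2305 has 365 days, so 365 − 108 = 257 days remain in 2305.
Total: 257 + 248 = 505 days.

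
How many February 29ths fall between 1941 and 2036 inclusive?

Years divisible by 4: 1944, 1948, …, 2036 — 24 in all.
2000 is divisible by 400, so still leap.
No century exceptions apply. Count: 24.

24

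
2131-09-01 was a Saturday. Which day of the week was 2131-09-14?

Friday

Within September 2131: 14 − 1 = 13 days.
13 mod 7 = 6, so 6 days after Saturday is Friday.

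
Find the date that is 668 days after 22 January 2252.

20 November 2253

Count 668 days after January 22, 2252:
January 2252: 31 − 22 = 9 days remain.
Then 21 full months totalling 639 days.
November 1–20, 2253: 20 days.
Total: 9 + 639 + 20 = 668 days.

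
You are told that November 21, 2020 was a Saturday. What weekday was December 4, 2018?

Tuesday

Count forward from the earlier date (December 4, 2018) to the later (November 21, 2020):
December 4, 2018 → December 4, 2019: 365 days.
December 2019: 31 − 4 = 27 days remain.
Then 10 full months totalling 305 days.
November 1–21, 2020: 21 days.
Residual: 353 days.
Total: 718 days.
718 mod 7 = 4, so 4 days before Saturday is Tuesday.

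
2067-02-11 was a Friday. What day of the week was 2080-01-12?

Day-of-year of February 11, 2067: 42.
Day-of-year of January 12, 2080: 12.
2067 has 365 days, so 365 − 42 = 323 days remain in 2067.
Full years 2068–2079: 9 common + 3 leap = 9×365 + 3×366 = 4383 days.
Total: 323 + 4383 + 12 = 4718 days.
4718 is a multiple of 7, so 2080-01-12 falls on the same weekday: Friday.

Friday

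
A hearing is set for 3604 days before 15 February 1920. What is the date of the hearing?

4 April 1910

Count 3604 days before February 15, 1920:
From April 4, 1910 to April 4, 1919: 9 years, of which 2 contain a Feb 29 — 7×365 + 2×366 = 3287 days.
April 1919: 30 − 4 = 26 days remain.
Then 9 full months totalling 276 days.
February 1–15, 1920: 15 days (1920 is a leap year).
Residual: 317 days.
Total: 3604 days.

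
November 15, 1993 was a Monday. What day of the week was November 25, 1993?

Thursday

Within November 1993: 25 − 15 = 10 days.
10 mod 7 = 3, so 3 days after Monday is Thursday.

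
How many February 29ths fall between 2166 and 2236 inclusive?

17

Years divisible by 4: 2168, 2172, …, 2236 — 18 in all.
Of these, 2200 is divisible by 100 but not 400, so not leap.
Leap years: 18 − 1 = 17.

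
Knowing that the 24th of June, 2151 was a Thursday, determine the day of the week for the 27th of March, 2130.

Count forward from the earlier date (March 27, 2130) to the later (June 24, 2151):
From March 27, 2130 to March 27, 2151: 21 years, of which 5 contain a Feb 29 — 16×365 + 5×366 = 7670 days.
March 2151: 31 − 27 = 4 days remain.
Then April (30), May (31): 30 + 31 = 61 days.
June 1–24, 2151: 24 days.
Residual: 89 days.
Total: 7759 days.
7759 mod 7 = 3, so 3 days before Thursday is Monday.

Monday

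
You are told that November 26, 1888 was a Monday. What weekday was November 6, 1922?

Monday

From November 26, 1888 to November 26, 1921: 33 years, of which 7 contain a Feb 29 — 26×365 + 7×366 = 12052 days.
(1900 is not a leap year (divisible by 100 but not 400).)
November 1921: 30 − 26 = 4 days remain.
Then 11 full months totalling 335 days.
November 1–6, 1922: 6 days.
Residual: 345 days.
Total: 12397 days.
12397 is a multiple of 7, so November 6, 1922 falls on the same weekday: Monday.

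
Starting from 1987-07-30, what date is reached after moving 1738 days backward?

1982-10-26

Count 1738 days before July 30, 1987:
Day-of-year of October 26, 1982: 299.
Day-of-year of July 30, 1987: 211.
1982 has 365 days, so 365 − 299 = 66 days remain in 1982.
Full years: 1983: 365; 1984: 366; 1985: 365; 1986: 365. Sum = 1461.
Total: 66 + 1461 + 211 = 1738 days.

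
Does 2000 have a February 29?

Yes

2000 is a leap year (divisible by 400).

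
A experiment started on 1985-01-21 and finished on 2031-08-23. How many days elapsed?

From January 21, 1985 to January 21, 2031: 46 years, of which 11 contain a Feb 29 — 35×365 + 11×366 = 16801 days.
(2000 is a leap year (divisible by 400).)
January 2031: 31 − 21 = 10 days remain.
Then February 2031 (28), March (31), April (30), May (31), June (30), July (31): 28 + 31 + 30 + 31 + 30 + 31 = 181 days.
August 1–23, 2031: 23 days.
Residual: 214 days.
Total: 17015 days.

17015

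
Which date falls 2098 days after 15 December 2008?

13 September 2014

Count 2098 days after December 15, 2008:
Day-of-year of December 15, 2008: 350.
Day-of-year of September 13, 2014: 256.
2008 has 366 days, so 366 − 350 = 16 days remain in 2008.
Full years: 2009: 365; 2010: 365; 2011: 365; 2012: 366; 2013: 365. Sum = 1826.
Total: 16 + 1826 + 256 = 2098 days.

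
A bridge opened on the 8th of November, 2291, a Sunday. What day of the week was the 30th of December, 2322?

Saturday

Day-of-year of November 8, 2291: 312.
Day-of-year of December 30, 2322: 364.
2291 has 365 days, so 365 − 312 = 53 days remain in 2291.
Full years 2292–2321: 23 common + 7 leap = 23×365 + 7×366 = 10957 days.
Total: 53 + 10957 + 364 = 11374 days.
11374 mod 7 = 6, so 6 days after Sunday is Saturday.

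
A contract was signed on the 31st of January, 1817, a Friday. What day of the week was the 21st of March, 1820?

Tuesday

January 31, 1817 → January 31, 1818: 365 days.
January 31, 1818 → January 31, 1819: 365 days.
January 31, 1819 → January 31, 1820: 365 days.
January 1820: 31 − 31 = 0 days remain.
Then February 1820 (29): 29 days.
March 1–21, 1820: 21 days.
Residual: 50 days.
Total: 1145 days.
1145 mod 7 = 4, so 4 days after Friday is Tuesday.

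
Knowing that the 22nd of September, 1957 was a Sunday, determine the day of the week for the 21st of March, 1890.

Friday

Count forward from the earlier date (March 21, 1890) to the later (September 22, 1957):
Day-of-year of March 21, 1890: 80.
Day-of-year of September 22, 1957: 265.
1890 has 365 days, so 365 − 80 = 285 days remain in 1890.
Full years 1891–1956: 50 common + 16 leap = 50×365 + 16×366 = 24106 days.
Total: 285 + 24106 + 265 = 24656 days.
24656 mod 7 = 2, so 2 days before Sunday is Friday.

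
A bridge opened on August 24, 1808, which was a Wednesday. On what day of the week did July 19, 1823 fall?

From August 24, 1808 to August 24, 1822: 14 years, of which 3 contain a Feb 29 — 11×365 + 3×366 = 5113 days.
August 1822: 31 − 24 = 7 days remain.
Then 10 full months totalling 303 days.
July 1–19, 1823: 19 days.
Residual: 329 days.
Total: 5442 days.
5442 mod 7 = 3, so 3 days after Wednesday is Saturday.

Saturday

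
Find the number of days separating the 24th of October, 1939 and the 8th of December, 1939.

45

October 1939: 31 − 24 = 7 days remain.
Then November (30): 30 days.
December 1–8, 1939: 8 days.
Total: 7 + 30 + 8 = 45 days.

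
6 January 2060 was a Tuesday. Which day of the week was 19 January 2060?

Within January 2060: 19 − 6 = 13 days.
13 mod 7 = 6, so 6 days after Tuesday is Monday.

Monday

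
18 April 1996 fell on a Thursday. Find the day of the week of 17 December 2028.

Day-of-year of April 18, 1996: 109.
Day-of-year of December 17, 2028: 352.
1996 has 366 days, so 366 − 109 = 257 days remain in 1996.
Full years 1997–2027: 24 common + 7 leap = 24×365 + 7×366 = 11322 days.
Total: 257 + 11322 + 352 = 11931 days.
11931 mod 7 = 3, so 3 days after Thursday is Sunday.

Sunday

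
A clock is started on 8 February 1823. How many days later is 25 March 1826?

1141

Day-of-year of February 8, 1823: 39.
Day-of-year of March 25, 1826: 84.
1823 has 365 days, so 365 − 39 = 326 days remain in 1823.
Full years: 1824: 366; 1825: 365. Sum = 731.
Total: 326 + 731 + 84 = 1141 days.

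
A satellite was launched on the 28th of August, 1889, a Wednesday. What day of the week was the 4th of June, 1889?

Count forward from the earlier date (June 4, 1889) to the later (August 28, 1889):
June 1889: 30 − 4 = 26 days remain.
Then July (31): 31 days.
August 1–28, 1889: 28 days.
Total: 26 + 31 + 28 = 85 days.
85 mod 7 = 1, so 1 day before Wednesday is Tuesday.

Tuesday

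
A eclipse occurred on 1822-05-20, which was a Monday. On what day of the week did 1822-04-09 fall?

Tuesday

Count forward from the earlier date (April 9, 1822) to the later (May 20, 1822):
April 1822: 30 − 9 = 21 days remain.
May 1–20, 1822: 20 days.
Total: 21 + 20 = 41 days.
41 mod 7 = 6, so 6 days before Monday is Tuesday.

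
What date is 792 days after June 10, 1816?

August 11, 1818

Count 792 days after June 10, 1816:
June 1816: 30 − 10 = 20 days remain.
Then 25 full months totalling 761 days.
August 1–11, 1818: 11 days.
Total: 20 + 761 + 11 = 792 days.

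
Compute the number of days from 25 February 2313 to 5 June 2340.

9962

Day-of-year of February 25, 2313: 56.
Day-of-year of June 5, 2340: 157.
2313 has 365 days, so 365 − 56 = 309 days remain in 2313.
Full years 2314–2339: 20 common + 6 leap = 20×365 + 6×366 = 9496 days.
Total: 309 + 9496 + 157 = 9962 days.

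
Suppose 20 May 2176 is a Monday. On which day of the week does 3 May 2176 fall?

Friday

Count forward from the earlier date (May 3, 2176) to the later (May 20, 2176):
Within May 2176: 20 − 3 = 17 days.
17 mod 7 = 3, so 3 days before Monday is Friday.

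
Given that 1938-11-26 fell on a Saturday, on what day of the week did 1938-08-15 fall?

Monday

Count forward from the earlier date (August 15, 1938) to the later (November 26, 1938):
August 1938: 31 − 15 = 16 days remain.
Then September (30), October (31): 30 + 31 = 61 days.
November 1–26, 1938: 26 days.
Total: 16 + 61 + 26 = 103 days.
103 mod 7 = 5, so 5 days before Saturday is Monday.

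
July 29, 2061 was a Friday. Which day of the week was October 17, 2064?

Friday

July 29, 2061 → July 29, 2062: 365 days.
July 29, 2062 → July 29, 2063: 365 days.
July 29, 2063 → July 29, 2064: 366 days (2064 is a leap year).
July 2064: 31 − 29 = 2 days remain.
Then August (31), September (30): 31 + 30 = 61 days.
October 1–17, 2064: 17 days.
Residual: 80 days.
Total: 1176 days.
1176 is a multiple of 7, so October 17, 2064 falls on the same weekday: Friday.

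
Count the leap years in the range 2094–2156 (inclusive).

Years divisible by 4: 2096, 2100, …, 2156 — 16 in all.
Of these, 2100 is divisible by 100 but not 400, so not leap.
Leap years: 16 − 1 = 15.

15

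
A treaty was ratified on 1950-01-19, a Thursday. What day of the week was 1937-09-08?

Count forward from the earlier date (September 8, 1937) to the later (January 19, 1950):
From September 8, 1937 to September 8, 1949: 12 years, of which 3 contain a Feb 29 — 9×365 + 3×366 = 4383 days.
September 1949: 30 − 8 = 22 days remain.
Then October (31), November (30), December (31): 31 + 30 + 31 = 92 days.
January 1–19, 1950: 19 days.
Residual: 133 days.
Total: 4516 days.
4516 mod 7 = 1, so 1 day before Thursday is Wednesday.

Wednesday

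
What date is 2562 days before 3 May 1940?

28 April 1933

Count 2562 days before May 3, 1940:
From April 28, 1933 to April 28, 1940: 7 years, of which 2 contain a Feb 29 — 5×365 + 2×366 = 2557 days.
April 1940: 30 − 28 = 2 days remain.
May 1–3, 1940: 3 days.
Residual: 5 days.
Total: 2562 days.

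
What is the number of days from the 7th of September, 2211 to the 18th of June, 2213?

September 2211: 30 − 7 = 23 days remain.
Then 20 full months totalling 609 days.
June 1–18, 2213: 18 days.
Total: 23 + 609 + 18 = 650 days.

650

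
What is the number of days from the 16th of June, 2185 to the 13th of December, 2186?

545

June 16, 2185 → June 16, 2186: 365 days.
June 2186: 30 − 16 = 14 days remain.
Then July (31), August (31), September (30), October (31), November (30): 31 + 31 + 30 + 31 + 30 = 153 days.
December 1–13, 2186: 13 days.
Residual: 180 days.
Total: 545 days.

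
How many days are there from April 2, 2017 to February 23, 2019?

692

April 2017: 30 − 2 = 28 days remain.
Then 21 full months totalling 641 days.
February 1–23, 2019: 23 days (2019 is not a leap year).
Total: 28 + 641 + 23 = 692 days.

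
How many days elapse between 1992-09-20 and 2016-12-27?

Day-of-year of September 20, 1992: 264.
Day-of-year of December 27, 2016: 362.
1992 has 366 days, so 366 − 264 = 102 days remain in 1992.
Full years 1993–2015: 18 common + 5 leap = 18×365 + 5×366 = 8400 days.
Total: 102 + 8400 + 362 = 8864 days.

8864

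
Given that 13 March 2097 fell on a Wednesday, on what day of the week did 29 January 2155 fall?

Wednesday

Day-of-year of March 13, 2097: 72.
Day-of-year of January 29, 2155: 29.
2097 has 365 days, so 365 − 72 = 293 days remain in 2097.
Full years 2098–2154: 44 common + 13 leap = 44×365 + 13×366 = 20818 days.
Total: 293 + 20818 + 29 = 21140 days.
21140 is a multiple of 7, so 29 January 2155 falls on the same weekday: Wednesday.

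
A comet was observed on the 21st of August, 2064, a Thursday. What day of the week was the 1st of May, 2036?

Count forward from the earlier date (May 1, 2036) to the later (August 21, 2064):
From May 1, 2036 to May 1, 2064: 28 years, of which 7 contain a Feb 29 — 21×365 + 7×366 = 10227 days.
May 2064: 31 − 1 = 30 days remain.
Then June (30), July (31): 30 + 31 = 61 days.
August 1–21, 2064: 21 days.
Residual: 112 days.
Total: 10339 days.
10339 is a multiple of 7, so the 1st of May, 2036 falls on the same weekday: Thursday.

Thursday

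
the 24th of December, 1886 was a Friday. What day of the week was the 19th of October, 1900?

Friday

From December 24, 1886 to December 24, 1899: 13 years, of which 3 contain a Feb 29 — 10×365 + 3×366 = 4748 days.
December 1899: 31 − 24 = 7 days remain.
Then 9 full months totalling 273 days.
October 1–19, 1900: 19 days.
Residual: 299 days.
Total: 5047 days.
5047 is a multiple of 7, so the 19th of October, 1900 falls on the same weekday: Friday.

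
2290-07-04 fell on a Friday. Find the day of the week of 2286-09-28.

Count forward from the earlier date (September 28, 2286) to the later (July 4, 2290):
Day-of-year of September 28, 2286: 271.
Day-of-year of July 4, 2290: 185.
2286 has 365 days, so 365 − 271 = 94 days remain in 2286.
Full years: 2287: 365; 2288: 366; 2289: 365. Sum = 1096.
Total: 94 + 1096 + 185 = 1375 days.
1375 mod 7 = 3, so 3 days before Friday is Tuesday.

Tuesday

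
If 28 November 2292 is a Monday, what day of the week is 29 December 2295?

Day-of-year of November 28, 2292: 333.
Day-of-year of December 29, 2295: 363.
2292 has 366 days, so 366 − 333 = 33 days remain in 2292.
Full years: 2293: 365; 2294: 365. Sum = 730.
Total: 33 + 730 + 363 = 1126 days.
1126 mod 7 = 6, so 6 days after Monday is Sunday.

Sunday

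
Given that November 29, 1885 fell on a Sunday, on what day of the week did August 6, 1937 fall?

From November 29, 1885 to November 29, 1936: 51 years, of which 12 contain a Feb 29 — 39×365 + 12×366 = 18627 days.
(1900 is not a leap year (divisible by 100 but not 400).)
November 1936: 30 − 29 = 1 day remains.
Then December (31), January (31), February 1937 (28), March (31), April (30), May (31), June (30), July (31): 31 + 31 + 28 + 31 + 30 + 31 + 30 + 31 = 243 days.
August 1–6, 1937: 6 days.
Residual: 250 days.
Total: 18877 days.
18877 mod 7 = 5, so 5 days after Sunday is Friday.

Friday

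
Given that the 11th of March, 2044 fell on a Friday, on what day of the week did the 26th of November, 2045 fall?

Sunday

March 2044: 31 − 11 = 20 days remain.
Then 19 full months totalling 579 days.
November 1–26, 2045: 26 days.
Total: 20 + 579 + 26 = 625 days.
625 mod 7 = 2, so 2 days after Friday is Sunday.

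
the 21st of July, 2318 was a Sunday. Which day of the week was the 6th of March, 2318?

Wednesday

Count forward from the earlier date (March 6, 2318) to the later (July 21, 2318):
March 2318: 31 − 6 = 25 days remain.
Then April (30), May (31), June (30): 30 + 31 + 30 = 91 days.
July 1–21, 2318: 21 days.
Total: 25 + 91 + 21 = 137 days.
137 mod 7 = 4, so 4 days before Sunday is Wednesday.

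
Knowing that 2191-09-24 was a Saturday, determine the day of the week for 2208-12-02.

Friday

From September 24, 2191 to September 24, 2208: 17 years, of which 4 contain a Feb 29 — 13×365 + 4×366 = 6209 days.
(2200 is not a leap year (divisible by 100 but not 400).)
September 2208: 30 − 24 = 6 days remain.
Then October (31), November (30): 31 + 30 = 61 days.
December 1–2, 2208: 2 days.
Residual: 69 days.
Total: 6278 days.
6278 mod 7 = 6, so 6 days after Saturday is Friday.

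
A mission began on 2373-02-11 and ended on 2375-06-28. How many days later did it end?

867

February 2373: 28 − 11 = 17 days remain (2373 is not a leap year, so February has 28 days).
Then 27 full months totalling 822 days.
June 1–28, 2375: 28 days.
Total: 17 + 822 + 28 = 867 days.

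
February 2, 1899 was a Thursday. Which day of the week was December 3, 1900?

Day-of-year of February 2, 1899: 33.
Day-of-year of December 3, 1900: 337.
1899 has 365 days, so 365 − 33 = 332 days remain in 1899.
Total: 332 + 337 = 669 days.
669 mod 7 = 4, so 4 days after Thursday is Monday.

Monday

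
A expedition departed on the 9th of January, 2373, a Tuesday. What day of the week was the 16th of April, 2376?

Day-of-year of January 9, 2373: 9.
Day-of-year of April 16, 2376: 107.
2373 has 365 days, so 365 − 9 = 356 days remain in 2373.
Full years: 2374: 365; 2375: 365. Sum = 730.
Total: 356 + 730 + 107 = 1193 days.
1193 mod 7 = 3, so 3 days after Tuesday is Friday.

Friday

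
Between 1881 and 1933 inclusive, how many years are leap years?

12

Years divisible by 4: 1884, 1888, …, 1932 — 13 in all.
Of these, 1900 is divisible by 100 but not 400, so not leap.
Leap years: 13 − 1 = 12.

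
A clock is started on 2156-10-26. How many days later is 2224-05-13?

Day-of-year of October 26, 2156: 300.
Day-of-year of May 13, 2224: 134.
2156 has 366 days, so 366 − 300 = 66 days remain in 2156.
Full years 2157–2223: 52 common + 15 leap = 52×365 + 15×366 = 24470 days.
Total: 66 + 24470 + 134 = 24670 days.

24670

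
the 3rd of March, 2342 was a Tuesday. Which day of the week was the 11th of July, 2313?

Friday

Count forward from the earlier date (July 11, 2313) to the later (March 3, 2342):
From July 11, 2313 to July 11, 2341: 28 years, of which 7 contain a Feb 29 — 21×365 + 7×366 = 10227 days.
July 2341: 31 − 11 = 20 days remain.
Then August (31), September (30), October (31), November (30), December (31), January (31), February 2342 (28): 31 + 30 + 31 + 30 + 31 + 31 + 28 = 212 days.
March 1–3, 2342: 3 days.
Residual: 235 days.
Total: 10462 days.
10462 mod 7 = 4, so 4 days before Tuesday is Friday.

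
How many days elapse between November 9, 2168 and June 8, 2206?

13724

Day-of-year of November 9, 2168: 314.
Day-of-year of June 8, 2206: 159.
2168 has 366 days, so 366 − 314 = 52 days remain in 2168.
Full years 2169–2205: 29 common + 8 leap = 29×365 + 8×366 = 13513 days.
Total: 52 + 13513 + 159 = 13724 days.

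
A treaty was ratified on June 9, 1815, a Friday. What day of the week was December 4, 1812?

Friday

Count forward from the earlier date (December 4, 1812) to the later (June 9, 1815):
December 4, 1812 → December 4, 1813: 365 days.
December 4, 1813 → December 4, 1814: 365 days.
December 1814: 31 − 4 = 27 days remain.
Then January (31), February 1815 (28), March (31), April (30), May (31): 31 + 28 + 31 + 30 + 31 = 151 days.
June 1–9, 1815: 9 days.
Residual: 187 days.
Total: 917 days.
917 is a multiple of 7, so December 4, 1812 falls on the same weekday: Friday.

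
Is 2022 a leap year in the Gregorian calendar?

2022 is not a leap year.

No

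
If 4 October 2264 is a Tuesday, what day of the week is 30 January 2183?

Count forward from the earlier date (January 30, 2183) to the later (October 4, 2264):
From January 30, 2183 to January 30, 2264: 81 years, of which 19 contain a Feb 29 — 62×365 + 19×366 = 29584 days.
(2200 is not a leap year (divisible by 100 but not 400).)
January 2264: 31 − 30 = 1 day remains.
Then February 2264 (29), March (31), April (30), May (31), June (30), July (31), August (31), September (30): 29 + 31 + 30 + 31 + 30 + 31 + 31 + 30 = 243 days.
October 1–4, 2264: 4 days.
Residual: 248 days.
Total: 29832 days.
29832 mod 7 = 5, so 5 days before Tuesday is Thursday.

Thursday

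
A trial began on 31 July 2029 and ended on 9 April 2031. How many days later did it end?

July 2029: 31 − 31 = 0 days remain.
Then 20 full months totalling 608 days.
April 1–9, 2031: 9 days.
Total: 0 + 608 + 9 = 617 days.

617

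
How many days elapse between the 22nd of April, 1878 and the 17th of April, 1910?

From April 22, 1878 to April 22, 1909: 31 years, of which 7 contain a Feb 29 — 24×365 + 7×366 = 11322 days.
(1900 is not a leap year (divisible by 100 but not 400).)
April 1909: 30 − 22 = 8 days remain.
Then 11 full months totalling 335 days.
April 1–17, 1910: 17 days.
Residual: 360 days.
Total: 11682 days.

11682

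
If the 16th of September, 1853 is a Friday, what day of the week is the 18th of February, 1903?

Wednesday

Day-of-year of September 16, 1853: 259.
Day-of-year of February 18, 1903: 49.
1853 has 365 days, so 365 − 259 = 106 days remain in 1853.
Full years 1854–1902: 38 common + 11 leap = 38×365 + 11×366 = 17896 days.
Total: 106 + 17896 + 49 = 18051 days.
18051 mod 7 = 5, so 5 days after Friday is Wednesday.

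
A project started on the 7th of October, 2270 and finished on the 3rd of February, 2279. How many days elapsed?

3041

From October 7, 2270 to October 7, 2278: 8 years, of which 2 contain a Feb 29 — 6×365 + 2×366 = 2922 days.
October 2278: 31 − 7 = 24 days remain.
Then November (30), December (31), January (31): 30 + 31 + 31 = 92 days.
February 1–3, 2279: 3 days (2279 is not a leap year).
Residual: 119 days.
Total: 3041 days.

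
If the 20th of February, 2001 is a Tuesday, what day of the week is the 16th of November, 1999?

Count forward from the earlier date (November 16, 1999) to the later (February 20, 2001):
November 1999: 30 − 16 = 14 days remain.
Then 14 full months totalling 428 days.
February 1–20, 2001: 20 days (2001 is not a leap year).
Total: 14 + 428 + 20 = 462 days.
462 is a multiple of 7, so the 16th of November, 1999 falls on the same weekday: Tuesday.

Tuesday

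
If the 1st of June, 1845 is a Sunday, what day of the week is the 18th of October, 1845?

June 1845: 30 − 1 = 29 days remain.
Then July (31), August (31), September (30): 31 + 31 + 30 = 92 days.
October 1–18, 1845: 18 days.
Total: 29 + 92 + 18 = 139 days.
139 mod 7 = 6, so 6 days after Sunday is Saturday.

Saturday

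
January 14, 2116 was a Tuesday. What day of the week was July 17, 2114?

Tuesday

Count forward from the earlier date (July 17, 2114) to the later (January 14, 2116):
July 2114: 31 − 17 = 14 days remain.
Then 17 full months totalling 518 days.
January 1–14, 2116: 14 days.
Total: 14 + 518 + 14 = 546 days.
546 is a multiple of 7, so July 17, 2114 falls on the same weekday: Tuesday.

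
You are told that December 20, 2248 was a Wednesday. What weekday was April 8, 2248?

Saturday

Count forward from the earlier date (April 8, 2248) to the later (December 20, 2248):
April 2248: 30 − 8 = 22 days remain.
Then May (31), June (30), July (31), August (31), September (30), October (31), November (30): 31 + 30 + 31 + 31 + 30 + 31 + 30 = 214 days.
December 1–20, 2248: 20 days.
Total: 22 + 214 + 20 = 256 days.
256 mod 7 = 4, so 4 days before Wednesday is Saturday.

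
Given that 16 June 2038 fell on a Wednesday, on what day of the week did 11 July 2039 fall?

June 2038: 30 − 16 = 14 days remain.
Then 12 full months totalling 365 days.
July 1–11, 2039: 11 days.
Total: 14 + 365 + 11 = 390 days.
390 mod 7 = 5, so 5 days after Wednesday is Monday.

Monday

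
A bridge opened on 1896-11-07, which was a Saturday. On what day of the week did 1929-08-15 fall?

From November 7, 1896 to November 7, 1928: 32 years, of which 7 contain a Feb 29 — 25×365 + 7×366 = 11687 days.
(1900 is not a leap year (divisible by 100 but not 400).)
November 1928: 30 − 7 = 23 days remain.
Then December (31), January (31), February 1929 (28), March (31), April (30), May (31), June (30), July (31): 31 + 31 + 28 + 31 + 30 + 31 + 30 + 31 = 243 days.
August 1–15, 1929: 15 days.
Residual: 281 days.
Total: 11968 days.
11968 mod 7 = 5, so 5 days after Saturday is Thursday.

Thursday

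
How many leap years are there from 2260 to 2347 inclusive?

Years divisible by 4: 2260, 2264, …, 2344 — 22 in all.
Of these, 2300 is divisible by 100 but not 400, so not leap.
Leap years: 22 − 1 = 21.

21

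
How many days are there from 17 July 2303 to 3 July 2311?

2908

From July 17, 2303 to July 17, 2310: 7 years, of which 2 contain a Feb 29 — 5×365 + 2×366 = 2557 days.
July 2310: 31 − 17 = 14 days remain.
Then 11 full months totalling 334 days.
July 1–3, 2311: 3 days.
Residual: 351 days.
Total: 2908 days.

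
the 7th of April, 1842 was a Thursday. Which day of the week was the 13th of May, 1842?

Friday

April 1842: 30 − 7 = 23 days remain.
May 1–13, 1842: 13 days.
Total: 23 + 13 = 36 days.
36 mod 7 = 1, so 1 day after Thursday is Friday.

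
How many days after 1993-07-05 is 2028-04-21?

12709

From July 5, 1993 to July 5, 2027: 34 years, of which 8 contain a Feb 29 — 26×365 + 8×366 = 12418 days.
(2000 is a leap year (divisible by 400).)
July 2027: 31 − 5 = 26 days remain.
Then August (31), September (30), October (31), November (30), December (31), January (31), February 2028 (29), March (31): 31 + 30 + 31 + 30 + 31 + 31 + 29 + 31 = 244 days.
April 1–21, 2028: 21 days.
Residual: 291 days.
Total: 12709 days.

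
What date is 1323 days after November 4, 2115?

June 19, 2119

Count 1323 days after November 4, 2115:
Day-of-year of November 4, 2115: 308.
Day-of-year of June 19, 2119: 170.
2115 has 365 days, so 365 − 308 = 57 days remain in 2115.
Full years: 2116: 366; 2117: 365; 2118: 365. Sum = 1096.
Total: 57 + 1096 + 170 = 1323 days.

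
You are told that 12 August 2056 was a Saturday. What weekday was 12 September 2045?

Count forward from the earlier date (September 12, 2045) to the later (August 12, 2056):
Day-of-year of September 12, 2045: 255.
Day-of-year of August 12, 2056: 225.
2045 has 365 days, so 365 − 255 = 110 days remain in 2045.
Full years 2046–2055: 8 common + 2 leap = 8×365 + 2×366 = 3652 days.
Total: 110 + 3652 + 225 = 3987 days.
3987 mod 7 = 4, so 4 days before Saturday is Tuesday.

Tuesday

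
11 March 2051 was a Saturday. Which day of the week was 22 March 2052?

Friday

Day-of-year of March 11, 2051: 70.
Day-of-year of March 22, 2052: 82.
2051 has 365 days, so 365 − 70 = 295 days remain in 2051.
Total: 295 + 82 = 377 days.
377 mod 7 = 6, so 6 days after Saturday is Friday.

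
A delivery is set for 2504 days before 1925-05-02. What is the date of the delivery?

1918-06-24

Count 2504 days before May 2, 1925:
Day-of-year of June 24, 1918: 175.
Day-of-year of May 2, 1925: 122.
1918 has 365 days, so 365 − 175 = 190 days remain in 1918.
Full years: 1919: 365; 1920: 366; 1921: 365; 1922: 365; 1923: 365; 1924: 366. Sum = 2192.
Total: 190 + 2192 + 122 = 2504 days.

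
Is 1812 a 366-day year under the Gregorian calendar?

1812 is a leap year.

Yes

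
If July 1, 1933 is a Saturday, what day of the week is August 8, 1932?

Monday

Count forward from the earlier date (August 8, 1932) to the later (July 1, 1933):
August 1932: 31 − 8 = 23 days remain.
Then 10 full months totalling 303 days.
July 1, 1933: 1 day.
Total: 23 + 303 + 1 = 327 days.
327 mod 7 = 5, so 5 days before Saturday is Monday.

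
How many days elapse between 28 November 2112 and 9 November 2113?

Day-of-year of November 28, 2112: 333.
Day-of-year of November 9, 2113: 313.
2112 has 366 days, so 366 − 333 = 33 days remain in 2112.
Total: 33 + 313 = 346 days.

346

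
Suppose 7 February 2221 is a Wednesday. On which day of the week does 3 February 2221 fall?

Count forward from the earlier date (February 3, 2221) to the later (February 7, 2221):
Within February 2221: 7 − 3 = 4 days.
4 mod 7 = 4, so 4 days before Wednesday is Saturday.

Saturday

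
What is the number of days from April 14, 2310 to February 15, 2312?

672

April 14, 2310 → April 14, 2311: 365 days.
April 2311: 30 − 14 = 16 days remain.
Then 9 full months totalling 276 days.
February 1–15, 2312: 15 days (2312 is a leap year).
Residual: 307 days.
Total: 672 days.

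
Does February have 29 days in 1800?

No

1800 is not a leap year (divisible by 100 but not 400).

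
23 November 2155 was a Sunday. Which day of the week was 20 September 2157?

November 23, 2155 → November 23, 2156: 366 days (2156 is a leap year).
November 2156: 30 − 23 = 7 days remain.
Then 9 full months totalling 274 days.
September 1–20, 2157: 20 days.
Residual: 301 days.
Total: 667 days.
667 mod 7 = 2, so 2 days after Sunday is Tuesday.

Tuesday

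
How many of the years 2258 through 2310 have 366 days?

Years divisible by 4: 2260, 2264, …, 2308 — 13 in all.
Of these, 2300 is divisible by 100 but not 400, so not leap.
Leap years: 13 − 1 = 12.

12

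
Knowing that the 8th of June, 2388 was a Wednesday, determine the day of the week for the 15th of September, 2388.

June 2388: 30 − 8 = 22 days remain.
Then July (31), August (31): 31 + 31 = 62 days.
September 1–15, 2388: 15 days.
Total: 22 + 62 + 15 = 99 days.
99 mod 7 = 1, so 1 day after Wednesday is Thursday.

Thursday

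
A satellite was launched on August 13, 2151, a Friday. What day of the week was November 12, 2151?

Friday

August 2151: 31 − 13 = 18 days remain.
Then September (30), October (31): 30 + 31 = 61 days.
November 1–12, 2151: 12 days.
Total: 18 + 61 + 12 = 91 days.
91 is a multiple of 7, so November 12, 2151 falls on the same weekday: Friday.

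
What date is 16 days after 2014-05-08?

2014-05-24

Count 16 days after May 8, 2014:
Within May 2014: 24 − 8 = 16 days.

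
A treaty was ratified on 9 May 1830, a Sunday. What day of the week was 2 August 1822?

Count forward from the earlier date (August 2, 1822) to the later (May 9, 1830):
From August 2, 1822 to August 2, 1829: 7 years, of which 2 contain a Feb 29 — 5×365 + 2×366 = 2557 days.
August 1829: 31 − 2 = 29 days remain.
Then September (30), October (31), November (30), December (31), January (31), February 1830 (28), March (31), April (30): 30 + 31 + 30 + 31 + 31 + 28 + 31 + 30 = 242 days.
May 1–9, 1830: 9 days.
Residual: 280 days.
Total: 2837 days.
2837 mod 7 = 2, so 2 days before Sunday is Friday.

Friday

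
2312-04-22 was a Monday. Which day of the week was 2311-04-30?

Count forward from the earlier date (April 30, 2311) to the later (April 22, 2312):
April 2311: 30 − 30 = 0 days remain.
Then 11 full months totalling 336 days.
April 1–22, 2312: 22 days.
Total: 0 + 336 + 22 = 358 days.
358 mod 7 = 1, so 1 day before Monday is Sunday.

Sunday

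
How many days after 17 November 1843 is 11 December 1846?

1120

November 17, 1843 → November 17, 1844: 366 days (1844 is a leap year).
November 17, 1844 → November 17, 1845: 365 days.
November 17, 1845 → November 17, 1846: 365 days.
November 1846: 30 − 17 = 13 days remain.
December 1–11, 1846: 11 days.
Residual: 24 days.
Total: 1120 days.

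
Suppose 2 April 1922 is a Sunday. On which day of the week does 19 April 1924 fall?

Saturday

Day-of-year of April 2, 1922: 92.
Day-of-year of April 19, 1924: 110.
1922 has 365 days, so 365 − 92 = 273 days remain in 1922.
Full years: 1923: 365. Sum = 365.
Total: 273 + 365 + 110 = 748 days.
748 mod 7 = 6, so 6 days after Sunday is Saturday.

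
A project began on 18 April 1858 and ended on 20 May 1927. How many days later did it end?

Day-of-year of April 18, 1858: 108.
Day-of-year of May 20, 1927: 140.
1858 has 365 days, so 365 − 108 = 257 days remain in 1858.
Full years 1859–1926: 52 common + 16 leap = 52×365 + 16×366 = 24836 days.
Total: 257 + 24836 + 140 = 25233 days.

25233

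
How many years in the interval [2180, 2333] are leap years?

Years divisible by 4: 2180, 2184, …, 2332 — 39 in all.
Of these, 2200, 2300 are divisible by 100 but not 400, so not leap.
Leap years: 39 − 2 = 37.

37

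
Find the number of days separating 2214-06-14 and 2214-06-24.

Within June 2214: 24 − 14 = 10 days.

10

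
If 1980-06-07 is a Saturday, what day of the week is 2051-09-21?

From June 7, 1980 to June 7, 2051: 71 years, of which 17 contain a Feb 29 — 54×365 + 17×366 = 25932 days.
(2000 is a leap year (divisible by 400).)
June 2051: 30 − 7 = 23 days remain.
Then July (31), August (31): 31 + 31 = 62 days.
September 1–21, 2051: 21 days.
Residual: 106 days.
Total: 26038 days.
26038 mod 7 = 5, so 5 days after Saturday is Thursday.

Thursday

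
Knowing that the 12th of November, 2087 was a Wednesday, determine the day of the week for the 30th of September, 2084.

Count forward from the earlier date (September 30, 2084) to the later (November 12, 2087):
Day-of-year of September 30, 2084: 274.
Day-of-year of November 12, 2087: 316.
2084 has 366 days, so 366 − 274 = 92 days remain in 2084.
Full years: 2085: 365; 2086: 365. Sum = 730.
Total: 92 + 730 + 316 = 1138 days.
1138 mod 7 = 4, so 4 days before Wednesday is Saturday.

Saturday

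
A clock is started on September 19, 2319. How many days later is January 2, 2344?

From September 19, 2319 to September 19, 2343: 24 years, of which 6 contain a Feb 29 — 18×365 + 6×366 = 8766 days.
September 2343: 30 − 19 = 11 days remain.
Then October (31), November (30), December (31): 31 + 30 + 31 = 92 days.
January 1–2, 2344: 2 days.
Residual: 105 days.
Total: 8871 days.

8871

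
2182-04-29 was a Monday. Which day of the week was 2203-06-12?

Sunday

From April 29, 2182 to April 29, 2203: 21 years, of which 4 contain a Feb 29 — 17×365 + 4×366 = 7669 days.
(2200 is not a leap year (divisible by 100 but not 400).)
April 2203: 30 − 29 = 1 day remains.
Then May (31): 31 days.
June 1–12, 2203: 12 days.
Residual: 44 days.
Total: 7713 days.
7713 mod 7 = 6, so 6 days after Monday is Sunday.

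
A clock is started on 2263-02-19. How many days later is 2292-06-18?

Day-of-year of February 19, 2263: 50.
Day-of-year of June 18, 2292: 170.
2263 has 365 days, so 365 − 50 = 315 days remain in 2263.
Full years 2264–2291: 21 common + 7 leap = 21×365 + 7×366 = 10227 days.
Total: 315 + 10227 + 170 = 10712 days.

10712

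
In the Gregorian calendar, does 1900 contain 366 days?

No

1900 is not a leap year (divisible by 100 but not 400).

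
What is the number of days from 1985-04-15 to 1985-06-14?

60

April 1985: 30 − 15 = 15 days remain.
Then May (31): 31 days.
June 1–14, 1985: 14 days.
Total: 15 + 31 + 14 = 60 days.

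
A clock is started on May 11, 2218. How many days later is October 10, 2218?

May 2218: 31 − 11 = 20 days remain.
Then June (30), July (31), August (31), September (30): 30 + 31 + 31 + 30 = 122 days.
October 1–10, 2218: 10 days.
Total: 20 + 122 + 10 = 152 days.

152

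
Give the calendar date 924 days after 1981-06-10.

1983-12-21

Count 924 days after June 10, 1981:
Day-of-year of June 10, 1981: 161.
Day-of-year of December 21, 1983: 355.
1981 has 365 days, so 365 − 161 = 204 days remain in 1981.
Full years: 1982: 365. Sum = 365.
Total: 204 + 365 + 355 = 924 days.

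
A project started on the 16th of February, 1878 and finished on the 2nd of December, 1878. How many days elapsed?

289

February 1878: 28 − 16 = 12 days remain (1878 is not a leap year, so February has 28 days).
Then 9 full months totalling 275 days.
December 1–2, 1878: 2 days.
Total: 12 + 275 + 2 = 289 days.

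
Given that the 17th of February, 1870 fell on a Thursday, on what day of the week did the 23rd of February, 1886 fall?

From February 17, 1870 to February 17, 1886: 16 years, of which 4 contain a Feb 29 — 12×365 + 4×366 = 5844 days.
Within February 1886: 23 − 17 = 6 days.
Total: 5850 days.
5850 mod 7 = 5, so 5 days after Thursday is Tuesday.

Tuesday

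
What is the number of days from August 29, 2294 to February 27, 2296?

Day-of-year of August 29, 2294: 241.
Day-of-year of February 27, 2296: 58.
2294 has 365 days, so 365 − 241 = 124 days remain in 2294.
Full years: 2295: 365. Sum = 365.
Total: 124 + 365 + 58 = 547 days.

547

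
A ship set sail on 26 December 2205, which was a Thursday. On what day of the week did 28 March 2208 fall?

December 26, 2205 → December 26, 2206: 365 days.
December 26, 2206 → December 26, 2207: 365 days.
December 2207: 31 − 26 = 5 days remain.
Then January (31), February 2208 (29): 31 + 29 = 60 days.
March 1–28, 2208: 28 days.
Residual: 93 days.
Total: 823 days.
823 mod 7 = 4, so 4 days after Thursday is Monday.

Monday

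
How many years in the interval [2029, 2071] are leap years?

10

Years divisible by 4 in [2029, 2071]: 2032, 2036, 2040, 2044, 2048, 2052, 2056, 2060, 2064, 2068.
No century exceptions apply. Count: 10.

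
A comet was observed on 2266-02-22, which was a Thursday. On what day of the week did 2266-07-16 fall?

February 2266: 28 − 22 = 6 days remain (2266 is not a leap year, so February has 28 days).
Then March (31), April (30), May (31), June (30): 31 + 30 + 31 + 30 = 122 days.
July 1–16, 2266: 16 days.
Total: 6 + 122 + 16 = 144 days.
144 mod 7 = 4, so 4 days after Thursday is Monday.

Monday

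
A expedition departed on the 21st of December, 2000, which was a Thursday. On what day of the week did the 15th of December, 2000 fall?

Count forward from the earlier date (December 15, 2000) to the later (December 21, 2000):
Within December 2000: 21 − 15 = 6 days.
6 mod 7 = 6, so 6 days before Thursday is Friday.

Friday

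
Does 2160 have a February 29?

Yes

2160 is a leap year.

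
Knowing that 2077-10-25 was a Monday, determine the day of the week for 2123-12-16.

Thursday

Day-of-year of October 25, 2077: 298.
Day-of-year of December 16, 2123: 350.
2077 has 365 days, so 365 − 298 = 67 days remain in 2077.
Full years 2078–2122: 35 common + 10 leap = 35×365 + 10×366 = 16435 days.
Total: 67 + 16435 + 350 = 16852 days.
16852 mod 7 = 3, so 3 days after Monday is Thursday.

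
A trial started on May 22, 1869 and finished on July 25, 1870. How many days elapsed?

Day-of-year of May 22, 1869: 142.
Day-of-year of July 25, 1870: 206.
1869 has 365 days, so 365 − 142 = 223 days remain in 1869.
Total: 223 + 206 = 429 days.

429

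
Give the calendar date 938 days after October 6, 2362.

May 1, 2365

Count 938 days after October 6, 2362:
Day-of-year of October 6, 2362: 279.
Day-of-year of May 1, 2365: 121.
2362 has 365 days, so 365 − 279 = 86 days remain in 2362.
Full years: 2363: 365; 2364: 366. Sum = 731.
Total: 86 + 731 + 121 = 938 days.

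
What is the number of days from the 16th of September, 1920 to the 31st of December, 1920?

106

September 1920: 30 − 16 = 14 days remain.
Then October (31), November (30): 31 + 30 = 61 days.
December 1–31, 1920: 31 days.
Total: 14 + 61 + 31 = 106 days.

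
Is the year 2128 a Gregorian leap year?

2128 is a leap year.

Yes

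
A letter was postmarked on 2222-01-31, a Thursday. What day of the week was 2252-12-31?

From January 31, 2222 to January 31, 2252: 30 years, of which 7 contain a Feb 29 — 23×365 + 7×366 = 10957 days.
January 2252: 31 − 31 = 0 days remain.
Then 10 full months totalling 304 days.
December 1–31, 2252: 31 days.
Residual: 335 days.
Total: 11292 days.
11292 mod 7 = 1, so 1 day after Thursday is Friday.

Friday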